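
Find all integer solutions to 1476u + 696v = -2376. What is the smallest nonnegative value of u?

38

gcd(1476, 696):
  1476 = 2·696 + 84
  696 = 8·84 + 24
  84 = 3·24 + 12
  24 = 2·12
so gcd(1476, 696) = 12.
12 divides -2376, so solutions exist.
Back-substitute for Bézout coefficients:
  12 = 84 - 3·24
  ... = 1476·(25) + 696·(-53)
Scale by -2376/12 = -198: (u₀, v₀) = (-4950, 10494).
General solution: u = -4950 + 58t, v = 10494 - 123t for integer t.
u ≥ 0: smallest is -4950 mod 58 = 38 (at t = 86), with v = -84.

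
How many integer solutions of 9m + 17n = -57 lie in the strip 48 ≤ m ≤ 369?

gcd(17, 9) = 1  (17 = 1*9 + 8, 9 = 1*8 + 1, 8 = 8*1).
Back-substituting, 9*(2) + 17*(-1) = 1.
Scale by -57: particular solution (-114, 57); reduce m mod 17: (5, -6).
General solution: m = 5 + 17t, n = -6 - 9t for integer t.
48 ≤ 5 + 17t ≤ 369 gives t ∈ [3, 21], which is 19 values.

19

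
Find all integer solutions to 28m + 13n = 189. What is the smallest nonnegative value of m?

gcd(28, 13):
  28 = 2×13 + 2
  13 = 6×2 + 1
  2 = 2×1
so gcd(28, 13) = 1.
1 divides 189, so solutions exist.
Back-substitute for Bézout coefficients:
  1 = 13 - 6×2
  ... = 28×(-6) + 13×(13)
Scale by 189/1 = 189: (m₀, n₀) = (-1134, 2457).
General solution: m = -1134 + 13t, n = 2457 - 28t for integer t.
m ≥ 0: smallest is -1134 mod 13 = 10 (at t = 88), with n = -7.

10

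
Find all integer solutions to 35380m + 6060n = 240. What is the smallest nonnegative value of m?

gcd(35380, 6060):
  35380 = 5×6060 + 5080
  6060 = 1×5080 + 980
  5080 = 5×980 + 180
  980 = 5×180 + 80
  180 = 2×80 + 20
  80 = 4×20
so gcd(35380, 6060) = 20.
20 divides 240, so solutions exist.
Back-substitute for Bézout coefficients:
  20 = 180 - 2×80
  ... = 35380×(68) + 6060×(-397)
Scale by 240/20 = 12: (m₀, n₀) = (816, -4764).
General solution: m = 816 + 303t, n = -4764 - 1769t for integer t.
m ≥ 0: smallest is 816 mod 303 = 210 (at t = -2), with n = -1226.

210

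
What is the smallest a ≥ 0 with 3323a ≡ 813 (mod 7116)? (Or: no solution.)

4251

gcd(7116, 3323):
  7116 = 2×3323 + 470
  3323 = 7×470 + 33
  470 = 14×33 + 8
  33 = 4×8 + 1
  8 = 8×1
so gcd(7116, 3323) = 1.
1 divides 813, so solutions exist.
Back-substitute for Bézout coefficients:
  1 = 33 - 4×8
  ... = 3323×(863) + 7116×(-403)
So 3323×(863) ≡ 1 (mod 7116); multiply by 813: a ≡ 701619 (mod 7116).
Smallest nonnegative: a = 701619 mod 7116 = 4251.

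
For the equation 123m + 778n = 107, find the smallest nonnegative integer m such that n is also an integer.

159

gcd(778, 123):
  778 = 6×123 + 40
  123 = 3×40 + 3
  40 = 13×3 + 1
  3 = 3×1
so gcd(778, 123) = 1.
1 divides 107, so solutions exist.
Back-substitute for Bézout coefficients:
  1 = 40 - 13×3
  ... = 123×(-253) + 778×(40)
Scale by 107/1 = 107: (m₀, n₀) = (-27071, 4280).
General solution: m = -27071 + 778t, n = 4280 - 123t for integer t.
m ≥ 0: smallest is -27071 mod 778 = 159 (at t = 35), with n = -25.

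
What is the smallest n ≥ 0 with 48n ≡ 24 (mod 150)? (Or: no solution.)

gcd(150, 48) = 6  (150 = 3·48 + 6, 48 = 8·6).
6 divides 24, so solutions exist.
Back-substituting, 48·(-3) + 150·(1) = 6.
So 48·(-3) ≡ 6 (mod 150); multiply by 4: n ≡ -12 (mod 25).
Smallest nonnegative: n = -12 mod 25 = 13.

13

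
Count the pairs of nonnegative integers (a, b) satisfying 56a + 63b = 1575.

4

gcd(63, 56) = 7.
By Bézout, 56·(-1) + 63·(1) = 7.
One solution: (0, 25).
General: a = 0 + 9t, b = 25 - 8t.
a ≥ 0 ⇒ t ≥ 0; b ≥ 0 ⇒ t ≤ 3. So t ∈ [0, 3]: 4 solutions.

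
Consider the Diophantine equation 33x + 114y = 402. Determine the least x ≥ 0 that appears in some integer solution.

gcd(114, 33):
  114 = 3×33 + 15
  33 = 2×15 + 3
  15 = 5×3
so gcd(114, 33) = 3.
3 divides 402, so solutions exist.
Back-substitute for Bézout coefficients:
  3 = 33 - 2×15
  ... = 33×(7) + 114×(-2)
Scale by 402/3 = 134: (x₀, y₀) = (938, -268).
General solution: x = 938 + 38t, y = -268 - 11t for integer t.
x ≥ 0: smallest is 938 mod 38 = 26 (at t = -24), with y = -4.

26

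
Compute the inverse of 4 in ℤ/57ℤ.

gcd(57, 4) = 1.
By Bézout, 4*(-14) + 57*(1) = 1.
So 4*-14 ≡ 1 (mod 57), and -14 mod 57 = 43.

43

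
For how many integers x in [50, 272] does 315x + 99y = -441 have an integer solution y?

gcd(315, 99) = 9  (315 = 3*99 + 18, 99 = 5*18 + 9, 18 = 2*9).
Back-substituting, 315*(-5) + 99*(16) = 9.
Scale by -49: particular solution (245, -784); reduce x mod 11: (3, -14).
General solution: x = 3 + 11t, y = -14 - 35t for integer t.
50 ≤ 3 + 11t ≤ 272 gives t ∈ [5, 24], which is 20 values.

20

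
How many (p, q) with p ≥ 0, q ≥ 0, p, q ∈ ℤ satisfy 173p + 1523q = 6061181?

23

gcd(1523, 173):
  1523 = 8×173 + 139
  173 = 1×139 + 34
  139 = 4×34 + 3
  34 = 11×3 + 1
  3 = 3×1
so gcd(1523, 173) = 1.
Back-substitute for Bézout coefficients:
  1 = 34 - 11×3
  ... = 173×(493) + 1523×(-56)
Scale by 6061181: one solution is (2988162233, -339426136). Reduce p mod 1523: (1204, 3843).
General: p = 1204 + 1523t, q = 3843 - 173t.
p ≥ 0 ⇒ t ≥ 0; q ≥ 0 ⇒ t ≤ 22. So t ∈ [0, 22]: 23 solutions.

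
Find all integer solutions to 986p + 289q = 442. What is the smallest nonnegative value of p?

11

gcd(986, 289):
  986 = 3×289 + 119
  289 = 2×119 + 51
  119 = 2×51 + 17
  51 = 3×17
so gcd(986, 289) = 17.
17 divides 442, so solutions exist.
Back-substitute for Bézout coefficients:
  17 = 119 - 2×51
  ... = 986×(5) + 289×(-17)
Scale by 442/17 = 26: (p₀, q₀) = (130, -442).
General solution: p = 130 + 17t, q = -442 - 58t for integer t.
p ≥ 0: smallest is 130 mod 17 = 11 (at t = -7), with q = -36.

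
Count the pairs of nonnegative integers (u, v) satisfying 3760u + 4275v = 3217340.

gcd(4275, 3760):
  4275 = 1*3760 + 515
  3760 = 7*515 + 155
  515 = 3*155 + 50
  155 = 3*50 + 5
  50 = 10*5
so gcd(4275, 3760) = 5.
Back-substitute for Bézout coefficients:
  5 = 155 - 3*50
  ... = 3760*(83) + 4275*(-73)
Scale by 643468: one solution is (53407844, -46973164). Reduce u mod 855: (269, 516).
General: u = 269 + 855t, v = 516 - 752t.
u ≥ 0 ⇒ t ≥ 0; v ≥ 0 ⇒ t ≤ 0. So t ∈ [0, 0]: 1 solution.

1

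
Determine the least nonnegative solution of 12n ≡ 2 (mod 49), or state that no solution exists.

41

gcd(49, 12) = 1  (49 = 4·12 + 1, 12 = 12·1).
1 divides 2, so solutions exist.
Back-substituting, 12·(-4) + 49·(1) = 1.
So 12·(-4) ≡ 1 (mod 49); multiply by 2: n ≡ -8 (mod 49).
Smallest nonnegative: n = -8 mod 49 = 41.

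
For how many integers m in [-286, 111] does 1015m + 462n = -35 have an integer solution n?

6

gcd(1015, 462) = 7.
By Bézout, 1015*(-5) + 462*(11) = 7.
Particular solution: (25, -55).
General solution: m = 25 + 66t, n = -55 - 145t for integer t.
-286 ≤ 25 + 66t ≤ 111 gives t ∈ [-4, 1], which is 6 values.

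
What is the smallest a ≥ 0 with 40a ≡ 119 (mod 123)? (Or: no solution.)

86

gcd(123, 40) = 1.
1 divides 119, so solutions exist.
By Bézout, 40×(40) + 123×(-13) = 1.
So 40×(40) ≡ 1 (mod 123); multiply by 119: a ≡ 4760 (mod 123).
Smallest nonnegative: a = 4760 mod 123 = 86.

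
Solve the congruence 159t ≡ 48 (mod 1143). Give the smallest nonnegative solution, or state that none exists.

gcd(1143, 159):
  1143 = 7·159 + 30
  159 = 5·30 + 9
  30 = 3·9 + 3
  9 = 3·3
so gcd(1143, 159) = 3.
3 divides 48, so solutions exist.
Back-substitute for Bézout coefficients:
  3 = 30 - 3·9
  ... = 159·(-115) + 1143·(16)
So 159·(-115) ≡ 3 (mod 1143); multiply by 16: t ≡ -1840 (mod 381).
Smallest nonnegative: t = -1840 mod 381 = 65.

65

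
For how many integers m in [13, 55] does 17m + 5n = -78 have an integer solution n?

gcd(17, 5):
  17 = 3×5 + 2
  5 = 2×2 + 1
  2 = 2×1
so gcd(17, 5) = 1.
Back-substitute for Bézout coefficients:
  1 = 5 - 2×2
  ... = 17×(-2) + 5×(7)
Scale by -78: particular solution (156, -546); reduce m mod 5: (1, -19).
General solution: m = 1 + 5t, n = -19 - 17t for integer t.
13 ≤ 1 + 5t ≤ 55 gives t ∈ [3, 10], which is 8 values.

8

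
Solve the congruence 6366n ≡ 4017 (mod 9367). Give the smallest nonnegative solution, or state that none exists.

3713

gcd(9367, 6366) = 1.
1 divides 4017, so solutions exist.
By Bézout, 6366×(-1158) + 9367×(787) = 1.
So 6366×(-1158) ≡ 1 (mod 9367); multiply by 4017: n ≡ -4651686 (mod 9367).
Smallest nonnegative: n = -4651686 mod 9367 = 3713.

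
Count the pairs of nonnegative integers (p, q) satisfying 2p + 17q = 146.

5

gcd(17, 2) = 1  (17 = 8×2 + 1, 2 = 2×1).
Back-substituting, 2×(-8) + 17×(1) = 1.
Scale by 146: one solution is (-1168, 146). Reduce p mod 17: (5, 8).
General: p = 5 + 17t, q = 8 - 2t.
p ≥ 0 ⇒ t ≥ 0; q ≥ 0 ⇒ t ≤ 4. So t ∈ [0, 4]: 5 solutions.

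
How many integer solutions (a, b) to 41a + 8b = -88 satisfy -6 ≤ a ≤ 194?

gcd(41, 8) = 1  (41 = 5·8 + 1, 8 = 8·1).
Back-substituting, 41·(1) + 8·(-5) = 1.
Scale by -88: particular solution (-88, 440); reduce a mod 8: (0, -11).
General solution: a = 0 + 8t, b = -11 - 41t for integer t.
-6 ≤ 0 + 8t ≤ 194 gives t ∈ [0, 24], which is 25 values.

25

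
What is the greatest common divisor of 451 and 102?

gcd(451, 102) = 1  (451 = 4·102 + 43, 102 = 2·43 + 16, 43 = 2·16 + 11, 16 = 1·11 + 5, 11 = 2·5 + 1, 5 = 5·1).

1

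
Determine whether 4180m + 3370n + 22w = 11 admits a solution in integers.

no

gcd(4180, 3370) = 10  (4180 = 1*3370 + 810, 3370 = 4*810 + 130, 810 = 6*130 + 30, 130 = 4*30 + 10, 30 = 3*10).
gcd(10, 22) = 2.
2 does not divide 11 (remainder 1), so no integer solutions.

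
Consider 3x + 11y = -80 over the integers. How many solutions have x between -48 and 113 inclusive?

gcd(11, 3) = 1  (11 = 3·3 + 2, 3 = 1·2 + 1, 2 = 2·1).
Back-substituting, 3·(4) + 11·(-1) = 1.
Scale by -80: particular solution (-320, 80); reduce x mod 11: (10, -10).
General solution: x = 10 + 11t, y = -10 - 3t for integer t.
-48 ≤ 10 + 11t ≤ 113 gives t ∈ [-5, 9], which is 15 values.

15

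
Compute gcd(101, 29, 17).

gcd(101, 29) = 1.
gcd(1, 17) = 1.

1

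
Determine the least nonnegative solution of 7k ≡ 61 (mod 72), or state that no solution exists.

19

gcd(72, 7):
  72 = 10*7 + 2
  7 = 3*2 + 1
  2 = 2*1
so gcd(72, 7) = 1.
1 divides 61, so solutions exist.
Back-substitute for Bézout coefficients:
  1 = 7 - 3*2
  ... = 7*(31) + 72*(-3)
So 7*(31) ≡ 1 (mod 72); multiply by 61: k ≡ 1891 (mod 72).
Smallest nonnegative: k = 1891 mod 72 = 19.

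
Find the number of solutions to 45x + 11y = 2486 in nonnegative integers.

gcd(45, 11) = 1.
By Bézout, 45·(1) + 11·(-4) = 1.
One solution: (0, 226).
General: x = 0 + 11t, y = 226 - 45t.
x ≥ 0 ⇒ t ≥ 0; y ≥ 0 ⇒ t ≤ 5. So t ∈ [0, 5]: 6 solutions.

6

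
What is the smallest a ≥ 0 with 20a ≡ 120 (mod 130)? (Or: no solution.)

6

gcd(130, 20):
  130 = 6·20 + 10
  20 = 2·10
so gcd(130, 20) = 10.
10 divides 120, so solutions exist.
Back-substitute for Bézout coefficients:
  10 = 130 - 6·20
  ... = 20·(-6) + 130·(1)
So 20·(-6) ≡ 10 (mod 130); multiply by 12: a ≡ -72 (mod 13).
Smallest nonnegative: a = -72 mod 13 = 6.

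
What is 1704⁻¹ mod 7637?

gcd(7637, 1704) = 1.
By Bézout, 1704*(-3572) + 7637*(797) = 1.
So 1704*-3572 ≡ 1 (mod 7637), and -3572 mod 7637 = 4065.

4065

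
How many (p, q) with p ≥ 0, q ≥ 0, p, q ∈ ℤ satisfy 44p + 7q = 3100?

10

gcd(44, 7) = 1  (44 = 6*7 + 2, 7 = 3*2 + 1, 2 = 2*1).
Back-substituting, 44*(-3) + 7*(19) = 1.
Scale by 3100: one solution is (-9300, 58900). Reduce p mod 7: (3, 424).
General: p = 3 + 7t, q = 424 - 44t.
p ≥ 0 ⇒ t ≥ 0; q ≥ 0 ⇒ t ≤ 9. So t ∈ [0, 9]: 10 solutions.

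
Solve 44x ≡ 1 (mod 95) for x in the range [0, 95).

gcd(95, 44) = 1  (95 = 2×44 + 7, 44 = 6×7 + 2, 7 = 3×2 + 1, 2 = 2×1).
Back-substituting, 44×(-41) + 95×(19) = 1.
So 44×-41 ≡ 1 (mod 95), and -41 mod 95 = 54.

54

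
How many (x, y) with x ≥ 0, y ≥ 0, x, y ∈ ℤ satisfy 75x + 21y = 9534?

gcd(75, 21):
  75 = 3*21 + 12
  21 = 1*12 + 9
  12 = 1*9 + 3
  9 = 3*3
so gcd(75, 21) = 3.
Back-substitute for Bézout coefficients:
  3 = 12 - 1*9
  ... = 75*(2) + 21*(-7)
Scale by 3178: one solution is (6356, -22246). Reduce x mod 7: (0, 454).
General: x = 0 + 7t, y = 454 - 25t.
x ≥ 0 ⇒ t ≥ 0; y ≥ 0 ⇒ t ≤ 18. So t ∈ [0, 18]: 19 solutions.

19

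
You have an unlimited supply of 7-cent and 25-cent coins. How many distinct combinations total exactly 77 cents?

1

Need nonnegative integers with 7j + 25k = 77.
gcd(7, 25) = 1, and 7·(-7) + 25·(2) = 1.
So (j₀, k₀) = (-539, 154); general j = -539 + 25t, k = 154 - 7t.
j ≥ 0 ⇒ t ≥ 22; k ≥ 0 ⇒ t ≤ 22. That's 1 value of t.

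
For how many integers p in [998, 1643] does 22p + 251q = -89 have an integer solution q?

3

gcd(251, 22):
  251 = 11*22 + 9
  22 = 2*9 + 4
  9 = 2*4 + 1
  4 = 4*1
so gcd(251, 22) = 1.
Back-substitute for Bézout coefficients:
  1 = 9 - 2*4
  ... = 22*(-57) + 251*(5)
Scale by -89: particular solution (5073, -445); reduce p mod 251: (53, -5).
General solution: p = 53 + 251t, q = -5 - 22t for integer t.
998 ≤ 53 + 251t ≤ 1643 gives t ∈ [4, 6], which is 3 values.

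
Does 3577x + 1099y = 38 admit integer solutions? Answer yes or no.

no

gcd(3577, 1099) = 7  (3577 = 3*1099 + 280, 1099 = 3*280 + 259, 280 = 1*259 + 21, 259 = 12*21 + 7, 21 = 3*7).
7 does not divide 38 (remainder 3), so no integer solutions.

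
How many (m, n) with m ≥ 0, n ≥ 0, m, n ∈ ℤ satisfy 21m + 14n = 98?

gcd(21, 14) = 7.
By Bézout, 21·(1) + 14·(-1) = 7.
One solution: (0, 7).
General: m = 0 + 2t, n = 7 - 3t.
m ≥ 0 ⇒ t ≥ 0; n ≥ 0 ⇒ t ≤ 2. So t ∈ [0, 2]: 3 solutions.

3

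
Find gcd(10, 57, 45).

1

gcd(57, 10) = 1  (57 = 5×10 + 7, 10 = 1×7 + 3, 7 = 2×3 + 1, 3 = 3×1).
gcd(1, 45) = 1.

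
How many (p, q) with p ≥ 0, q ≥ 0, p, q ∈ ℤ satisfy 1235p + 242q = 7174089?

24

gcd(1235, 242) = 1  (1235 = 5*242 + 25, 242 = 9*25 + 17, 25 = 1*17 + 8, 17 = 2*8 + 1, 8 = 8*1).
Back-substituting, 1235*(-29) + 242*(148) = 1.
Scale by 7174089: one solution is (-208048581, 1061765172). Reduce p mod 242: (29, 29497).
General: p = 29 + 242t, q = 29497 - 1235t.
p ≥ 0 ⇒ t ≥ 0; q ≥ 0 ⇒ t ≤ 23. So t ∈ [0, 23]: 24 solutions.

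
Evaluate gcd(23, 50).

gcd(50, 23):
  50 = 2×23 + 4
  23 = 5×4 + 3
  4 = 1×3 + 1
  3 = 3×1
so gcd(50, 23) = 1.

1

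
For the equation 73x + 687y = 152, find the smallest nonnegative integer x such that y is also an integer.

275

gcd(687, 73):
  687 = 9×73 + 30
  73 = 2×30 + 13
  30 = 2×13 + 4
  13 = 3×4 + 1
  4 = 4×1
so gcd(687, 73) = 1.
1 divides 152, so solutions exist.
Back-substitute for Bézout coefficients:
  1 = 13 - 3×4
  ... = 73×(160) + 687×(-17)
Scale by 152/1 = 152: (x₀, y₀) = (24320, -2584).
General solution: x = 24320 + 687t, y = -2584 - 73t for integer t.
x ≥ 0: smallest is 24320 mod 687 = 275 (at t = -35), with y = -29.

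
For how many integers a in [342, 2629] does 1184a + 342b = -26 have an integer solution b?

14

gcd(1184, 342):
  1184 = 3×342 + 158
  342 = 2×158 + 26
  158 = 6×26 + 2
  26 = 13×2
so gcd(1184, 342) = 2.
Back-substitute for Bézout coefficients:
  2 = 158 - 6×26
  ... = 1184×(13) + 342×(-45)
Scale by -13: particular solution (-169, 585); reduce a mod 171: (2, -7).
General solution: a = 2 + 171t, b = -7 - 592t for integer t.
342 ≤ 2 + 171t ≤ 2629 gives t ∈ [2, 15], which is 14 values.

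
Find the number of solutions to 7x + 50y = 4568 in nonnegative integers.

gcd(50, 7) = 1.
By Bézout, 7*(-7) + 50*(1) = 1.
One solution: (24, 88).
General: x = 24 + 50t, y = 88 - 7t.
x ≥ 0 ⇒ t ≥ 0; y ≥ 0 ⇒ t ≤ 12. So t ∈ [0, 12]: 13 solutions.

13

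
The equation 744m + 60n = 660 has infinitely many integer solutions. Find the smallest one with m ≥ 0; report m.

gcd(744, 60):
  744 = 12×60 + 24
  60 = 2×24 + 12
  24 = 2×12
so gcd(744, 60) = 12.
12 divides 660, so solutions exist.
Back-substitute for Bézout coefficients:
  12 = 60 - 2×24
  ... = 744×(-2) + 60×(25)
Scale by 660/12 = 55: (m₀, n₀) = (-110, 1375).
General solution: m = -110 + 5t, n = 1375 - 62t for integer t.
m ≥ 0: smallest is -110 mod 5 = 0 (at t = 22), with n = 11.

0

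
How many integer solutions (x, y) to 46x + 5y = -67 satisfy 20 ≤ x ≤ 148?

26

gcd(46, 5) = 1  (46 = 9*5 + 1, 5 = 5*1).
Back-substituting, 46*(1) + 5*(-9) = 1.
Scale by -67: particular solution (-67, 603); reduce x mod 5: (3, -41).
General solution: x = 3 + 5t, y = -41 - 46t for integer t.
20 ≤ 3 + 5t ≤ 148 gives t ∈ [4, 29], which is 26 values.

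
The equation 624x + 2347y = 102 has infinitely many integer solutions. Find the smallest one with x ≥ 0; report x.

gcd(2347, 624) = 1  (2347 = 3·624 + 475, 624 = 1·475 + 149, 475 = 3·149 + 28, 149 = 5·28 + 9, 28 = 3·9 + 1, 9 = 9·1).
1 divides 102, so solutions exist.
Back-substituting, 624·(-252) + 2347·(67) = 1.
Scale by 102/1 = 102: (x₀, y₀) = (-25704, 6834).
General solution: x = -25704 + 2347t, y = 6834 - 624t for integer t.
x ≥ 0: smallest is -25704 mod 2347 = 113 (at t = 11), with y = -30.

113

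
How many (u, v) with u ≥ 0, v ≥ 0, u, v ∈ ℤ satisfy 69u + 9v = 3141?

gcd(69, 9) = 3  (69 = 7·9 + 6, 9 = 1·6 + 3, 6 = 2·3).
Back-substituting, 69·(-1) + 9·(8) = 3.
Scale by 1047: one solution is (-1047, 8376). Reduce u mod 3: (0, 349).
General: u = 0 + 3t, v = 349 - 23t.
u ≥ 0 ⇒ t ≥ 0; v ≥ 0 ⇒ t ≤ 15. So t ∈ [0, 15]: 16 solutions.

16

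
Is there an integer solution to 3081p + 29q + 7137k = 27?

yes

gcd(3081, 29) = 1  (3081 = 106*29 + 7, 29 = 4*7 + 1, 7 = 7*1).
gcd(1, 7137) = 1.
1 divides 27, so integer solutions exist.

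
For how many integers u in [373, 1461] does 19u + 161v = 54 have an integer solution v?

gcd(161, 19) = 1.
By Bézout, 19·(17) + 161·(-2) = 1.
Particular solution: (113, -13).
General solution: u = 113 + 161t, v = -13 - 19t for integer t.
373 ≤ 113 + 161t ≤ 1461 gives t ∈ [2, 8], which is 7 values.

7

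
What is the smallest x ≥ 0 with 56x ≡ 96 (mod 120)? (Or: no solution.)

6

gcd(120, 56) = 8  (120 = 2·56 + 8, 56 = 7·8).
8 divides 96, so solutions exist.
Back-substituting, 56·(-2) + 120·(1) = 8.
So 56·(-2) ≡ 8 (mod 120); multiply by 12: x ≡ -24 (mod 15).
Smallest nonnegative: x = -24 mod 15 = 6.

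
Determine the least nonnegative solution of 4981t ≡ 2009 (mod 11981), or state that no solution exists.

gcd(11981, 4981):
  11981 = 2·4981 + 2019
  4981 = 2·2019 + 943
  2019 = 2·943 + 133
  943 = 7·133 + 12
  133 = 11·12 + 1
  12 = 12·1
so gcd(11981, 4981) = 1.
1 divides 2009, so solutions exist.
Back-substitute for Bézout coefficients:
  1 = 133 - 11·12
  ... = 4981·(-991) + 11981·(412)
So 4981·(-991) ≡ 1 (mod 11981); multiply by 2009: t ≡ -1990919 (mod 11981).
Smallest nonnegative: t = -1990919 mod 11981 = 9908.

9908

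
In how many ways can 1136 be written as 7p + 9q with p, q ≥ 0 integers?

18

gcd(9, 7) = 1.
By Bézout, 7·(4) + 9·(-3) = 1.
One solution: (8, 120).
General: p = 8 + 9t, q = 120 - 7t.
p ≥ 0 ⇒ t ≥ 0; q ≥ 0 ⇒ t ≤ 17. So t ∈ [0, 17]: 18 solutions.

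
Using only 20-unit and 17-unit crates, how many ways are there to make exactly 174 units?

Need nonnegative integers with 20j + 17k = 174.
gcd(20, 17) = 1, and 20·(6) + 17·(-7) = 1.
So (j₀, k₀) = (1044, -1218); general j = 1044 + 17t, k = -1218 - 20t.
j ≥ 0 ⇒ t ≥ -61; k ≥ 0 ⇒ t ≤ -61. That's 1 value of t.

1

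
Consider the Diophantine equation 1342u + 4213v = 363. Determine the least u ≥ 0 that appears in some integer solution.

gcd(4213, 1342) = 11  (4213 = 3*1342 + 187, 1342 = 7*187 + 33, 187 = 5*33 + 22, 33 = 1*22 + 11, 22 = 2*11).
11 divides 363, so solutions exist.
Back-substituting, 1342*(135) + 4213*(-43) = 11.
Scale by 363/11 = 33: (u₀, v₀) = (4455, -1419).
General solution: u = 4455 + 383t, v = -1419 - 122t for integer t.
u ≥ 0: smallest is 4455 mod 383 = 242 (at t = -11), with v = -77.

242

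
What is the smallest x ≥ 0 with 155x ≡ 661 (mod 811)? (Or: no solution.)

156

gcd(811, 155):
  811 = 5*155 + 36
  155 = 4*36 + 11
  36 = 3*11 + 3
  11 = 3*3 + 2
  3 = 1*2 + 1
  2 = 2*1
so gcd(811, 155) = 1.
1 divides 661, so solutions exist.
Back-substitute for Bézout coefficients:
  1 = 3 - 1*2
  ... = 155*(-293) + 811*(56)
So 155*(-293) ≡ 1 (mod 811); multiply by 661: x ≡ -193673 (mod 811).
Smallest nonnegative: x = -193673 mod 811 = 156.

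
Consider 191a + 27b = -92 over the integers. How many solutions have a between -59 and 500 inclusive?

21

gcd(191, 27) = 1  (191 = 7×27 + 2, 27 = 13×2 + 1, 2 = 2×1).
Back-substituting, 191×(-13) + 27×(92) = 1.
Scale by -92: particular solution (1196, -8464); reduce a mod 27: (8, -60).
General solution: a = 8 + 27t, b = -60 - 191t for integer t.
-59 ≤ 8 + 27t ≤ 500 gives t ∈ [-2, 18], which is 21 values.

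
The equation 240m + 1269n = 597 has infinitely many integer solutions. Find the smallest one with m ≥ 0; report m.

gcd(1269, 240) = 3  (1269 = 5·240 + 69, 240 = 3·69 + 33, 69 = 2·33 + 3, 33 = 11·3).
3 divides 597, so solutions exist.
Back-substituting, 240·(-37) + 1269·(7) = 3.
Scale by 597/3 = 199: (m₀, n₀) = (-7363, 1393).
General solution: m = -7363 + 423t, n = 1393 - 80t for integer t.
m ≥ 0: smallest is -7363 mod 423 = 251 (at t = 18), with n = -47.

251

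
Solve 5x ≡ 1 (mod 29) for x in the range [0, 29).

gcd(29, 5):
  29 = 5×5 + 4
  5 = 1×4 + 1
  4 = 4×1
so gcd(29, 5) = 1.
Back-substitute for Bézout coefficients:
  1 = 5 - 1×4
  ... = 5×(6) + 29×(-1)
So 5×6 ≡ 1 (mod 29), and 6 mod 29 = 6.

6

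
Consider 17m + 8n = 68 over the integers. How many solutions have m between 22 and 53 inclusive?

4

gcd(17, 8) = 1  (17 = 2·8 + 1, 8 = 8·1).
Back-substituting, 17·(1) + 8·(-2) = 1.
Scale by 68: particular solution (68, -136); reduce m mod 8: (4, 0).
General solution: m = 4 + 8t, n = 0 - 17t for integer t.
22 ≤ 4 + 8t ≤ 53 gives t ∈ [3, 6], which is 4 values.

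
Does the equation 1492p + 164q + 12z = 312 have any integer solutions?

yes

gcd(1492, 164) = 4  (1492 = 9·164 + 16, 164 = 10·16 + 4, 16 = 4·4).
gcd(4, 12) = 4.
4 divides 312, so integer solutions exist.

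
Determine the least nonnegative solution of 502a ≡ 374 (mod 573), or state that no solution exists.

140

gcd(573, 502) = 1  (573 = 1·502 + 71, 502 = 7·71 + 5, 71 = 14·5 + 1, 5 = 5·1).
1 divides 374, so solutions exist.
Back-substituting, 502·(-113) + 573·(99) = 1.
So 502·(-113) ≡ 1 (mod 573); multiply by 374: a ≡ -42262 (mod 573).
Smallest nonnegative: a = -42262 mod 573 = 140.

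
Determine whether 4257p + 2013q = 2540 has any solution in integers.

gcd(4257, 2013) = 33.
33 does not divide 2540 (remainder 32), so no integer solutions.

no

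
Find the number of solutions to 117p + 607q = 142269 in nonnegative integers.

gcd(607, 117):
  607 = 5*117 + 22
  117 = 5*22 + 7
  22 = 3*7 + 1
  7 = 7*1
so gcd(607, 117) = 1.
Back-substitute for Bézout coefficients:
  1 = 22 - 3*7
  ... = 117*(-83) + 607*(16)
Scale by 142269: one solution is (-11808327, 2276304). Reduce p mod 607: (251, 186).
General: p = 251 + 607t, q = 186 - 117t.
p ≥ 0 ⇒ t ≥ 0; q ≥ 0 ⇒ t ≤ 1. So t ∈ [0, 1]: 2 solutions.

2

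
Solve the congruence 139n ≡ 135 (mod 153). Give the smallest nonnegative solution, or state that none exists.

gcd(153, 139) = 1  (153 = 1·139 + 14, 139 = 9·14 + 13, 14 = 1·13 + 1, 13 = 13·1).
1 divides 135, so solutions exist.
Back-substituting, 139·(-11) + 153·(10) = 1.
So 139·(-11) ≡ 1 (mod 153); multiply by 135: n ≡ -1485 (mod 153).
Smallest nonnegative: n = -1485 mod 153 = 45.

45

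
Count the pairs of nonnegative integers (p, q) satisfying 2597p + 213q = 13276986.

gcd(2597, 213) = 1.
By Bézout, 2597×(26) + 213×(-317) = 1.
One solution: (204, 59846).
General: p = 204 + 213t, q = 59846 - 2597t.
p ≥ 0 ⇒ t ≥ 0; q ≥ 0 ⇒ t ≤ 23. So t ∈ [0, 23]: 24 solutions.

24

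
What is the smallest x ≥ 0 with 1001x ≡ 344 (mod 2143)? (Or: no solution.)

gcd(2143, 1001) = 1  (2143 = 2·1001 + 141, 1001 = 7·141 + 14, 141 = 10·14 + 1, 14 = 14·1).
1 divides 344, so solutions exist.
Back-substituting, 1001·(-152) + 2143·(71) = 1.
So 1001·(-152) ≡ 1 (mod 2143); multiply by 344: x ≡ -52288 (mod 2143).
Smallest nonnegative: x = -52288 mod 2143 = 1287.

1287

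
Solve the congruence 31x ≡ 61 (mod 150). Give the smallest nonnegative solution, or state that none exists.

gcd(150, 31):
  150 = 4*31 + 26
  31 = 1*26 + 5
  26 = 5*5 + 1
  5 = 5*1
so gcd(150, 31) = 1.
1 divides 61, so solutions exist.
Back-substitute for Bézout coefficients:
  1 = 26 - 5*5
  ... = 31*(-29) + 150*(6)
So 31*(-29) ≡ 1 (mod 150); multiply by 61: x ≡ -1769 (mod 150).
Smallest nonnegative: x = -1769 mod 150 = 31.

31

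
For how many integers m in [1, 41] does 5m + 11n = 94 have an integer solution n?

gcd(11, 5):
  11 = 2×5 + 1
  5 = 5×1
so gcd(11, 5) = 1.
Back-substitute for Bézout coefficients:
  1 = 11 - 2×5
  ... = 5×(-2) + 11×(1)
Scale by 94: particular solution (-188, 94); reduce m mod 11: (10, 4).
General solution: m = 10 + 11t, n = 4 - 5t for integer t.
1 ≤ 10 + 11t ≤ 41 gives t ∈ [0, 2], which is 3 values.

3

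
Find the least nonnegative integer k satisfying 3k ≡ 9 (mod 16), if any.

gcd(16, 3) = 1.
1 divides 9, so solutions exist.
By Bézout, 3*(-5) + 16*(1) = 1.
So 3*(-5) ≡ 1 (mod 16); multiply by 9: k ≡ -45 (mod 16).
Smallest nonnegative: k = -45 mod 16 = 3.

3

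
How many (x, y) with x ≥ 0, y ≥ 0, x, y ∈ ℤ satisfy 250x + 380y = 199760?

gcd(380, 250):
  380 = 1*250 + 130
  250 = 1*130 + 120
  130 = 1*120 + 10
  120 = 12*10
so gcd(380, 250) = 10.
Back-substitute for Bézout coefficients:
  10 = 130 - 1*120
  ... = 250*(-3) + 380*(2)
Scale by 19976: one solution is (-59928, 39952). Reduce x mod 38: (36, 502).
General: x = 36 + 38t, y = 502 - 25t.
x ≥ 0 ⇒ t ≥ 0; y ≥ 0 ⇒ t ≤ 20. So t ∈ [0, 20]: 21 solutions.

21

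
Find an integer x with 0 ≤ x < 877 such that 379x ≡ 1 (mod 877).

678

gcd(877, 379) = 1  (877 = 2·379 + 119, 379 = 3·119 + 22, 119 = 5·22 + 9, 22 = 2·9 + 4, 9 = 2·4 + 1, 4 = 4·1).
Back-substituting, 379·(-199) + 877·(86) = 1.
So 379·-199 ≡ 1 (mod 877), and -199 mod 877 = 678.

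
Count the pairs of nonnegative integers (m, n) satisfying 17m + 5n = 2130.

gcd(17, 5) = 1.
By Bézout, 17×(-2) + 5×(7) = 1.
One solution: (0, 426).
General: m = 0 + 5t, n = 426 - 17t.
m ≥ 0 ⇒ t ≥ 0; n ≥ 0 ⇒ t ≤ 25. So t ∈ [0, 25]: 26 solutions.

26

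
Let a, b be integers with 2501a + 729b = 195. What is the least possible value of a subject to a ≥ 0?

588

gcd(2501, 729) = 1.
1 divides 195, so solutions exist.
By Bézout, 2501·(332) + 729·(-1139) = 1.
Scale by 195/1 = 195: (a₀, b₀) = (64740, -222105).
General solution: a = 64740 + 729t, b = -222105 - 2501t for integer t.
a ≥ 0: smallest is 64740 mod 729 = 588 (at t = -88), with b = -2017.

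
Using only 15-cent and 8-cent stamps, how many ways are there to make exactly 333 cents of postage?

Need nonnegative integers with 15j + 8k = 333.
gcd(15, 8) = 1, and 15·(-1) + 8·(2) = 1.
So (j₀, k₀) = (-333, 666); general j = -333 + 8t, k = 666 - 15t.
j ≥ 0 ⇒ t ≥ 42; k ≥ 0 ⇒ t ≤ 44. That's 3 values of t.

3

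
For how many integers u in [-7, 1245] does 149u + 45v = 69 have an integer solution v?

gcd(149, 45) = 1  (149 = 3*45 + 14, 45 = 3*14 + 3, 14 = 4*3 + 2, 3 = 1*2 + 1, 2 = 2*1).
Back-substituting, 149*(-16) + 45*(53) = 1.
Scale by 69: particular solution (-1104, 3657); reduce u mod 45: (21, -68).
General solution: u = 21 + 45t, v = -68 - 149t for integer t.
-7 ≤ 21 + 45t ≤ 1245 gives t ∈ [0, 27], which is 28 values.

28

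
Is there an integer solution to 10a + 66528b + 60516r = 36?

yes

gcd(66528, 10):
  66528 = 6652×10 + 8
  10 = 1×8 + 2
  8 = 4×2
so gcd(66528, 10) = 2.
gcd(2, 60516) = 2.
2 divides 36, so integer solutions exist.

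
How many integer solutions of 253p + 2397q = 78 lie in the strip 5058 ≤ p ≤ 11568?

2

gcd(2397, 253) = 1.
By Bézout, 253*(739) + 2397*(-78) = 1.
Particular solution: (114, -12).
General solution: p = 114 + 2397t, q = -12 - 253t for integer t.
5058 ≤ 114 + 2397t ≤ 11568 gives t ∈ [3, 4], which is 2 values.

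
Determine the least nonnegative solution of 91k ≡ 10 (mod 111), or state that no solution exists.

55

gcd(111, 91):
  111 = 1·91 + 20
  91 = 4·20 + 11
  20 = 1·11 + 9
  11 = 1·9 + 2
  9 = 4·2 + 1
  2 = 2·1
so gcd(111, 91) = 1.
1 divides 10, so solutions exist.
Back-substitute for Bézout coefficients:
  1 = 9 - 4·2
  ... = 91·(-50) + 111·(41)
So 91·(-50) ≡ 1 (mod 111); multiply by 10: k ≡ -500 (mod 111).
Smallest nonnegative: k = -500 mod 111 = 55.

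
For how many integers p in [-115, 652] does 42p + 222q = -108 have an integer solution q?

21

gcd(222, 42):
  222 = 5×42 + 12
  42 = 3×12 + 6
  12 = 2×6
so gcd(222, 42) = 6.
Back-substitute for Bézout coefficients:
  6 = 42 - 3×12
  ... = 42×(16) + 222×(-3)
Scale by -18: particular solution (-288, 54); reduce p mod 37: (8, -2).
General solution: p = 8 + 37t, q = -2 - 7t for integer t.
-115 ≤ 8 + 37t ≤ 652 gives t ∈ [-3, 17], which is 21 values.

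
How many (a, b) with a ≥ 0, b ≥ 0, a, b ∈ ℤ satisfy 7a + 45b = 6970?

22

gcd(45, 7) = 1  (45 = 6·7 + 3, 7 = 2·3 + 1, 3 = 3·1).
Back-substituting, 7·(13) + 45·(-2) = 1.
Scale by 6970: one solution is (90610, -13940). Reduce a mod 45: (25, 151).
General: a = 25 + 45t, b = 151 - 7t.
a ≥ 0 ⇒ t ≥ 0; b ≥ 0 ⇒ t ≤ 21. So t ∈ [0, 21]: 22 solutions.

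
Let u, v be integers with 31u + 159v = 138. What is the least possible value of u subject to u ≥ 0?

66

gcd(159, 31):
  159 = 5×31 + 4
  31 = 7×4 + 3
  4 = 1×3 + 1
  3 = 3×1
so gcd(159, 31) = 1.
1 divides 138, so solutions exist.
Back-substitute for Bézout coefficients:
  1 = 4 - 1×3
  ... = 31×(-41) + 159×(8)
Scale by 138/1 = 138: (u₀, v₀) = (-5658, 1104).
General solution: u = -5658 + 159t, v = 1104 - 31t for integer t.
u ≥ 0: smallest is -5658 mod 159 = 66 (at t = 36), with v = -12.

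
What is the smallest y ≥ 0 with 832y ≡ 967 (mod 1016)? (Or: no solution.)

gcd(1016, 832) = 8.
8 does not divide 967, so the congruence has no solution.

no solution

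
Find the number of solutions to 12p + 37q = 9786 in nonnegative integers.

22

gcd(37, 12):
  37 = 3*12 + 1
  12 = 12*1
so gcd(37, 12) = 1.
Back-substitute for Bézout coefficients:
  1 = 37 - 3*12
  ... = 12*(-3) + 37*(1)
Scale by 9786: one solution is (-29358, 9786). Reduce p mod 37: (20, 258).
General: p = 20 + 37t, q = 258 - 12t.
p ≥ 0 ⇒ t ≥ 0; q ≥ 0 ⇒ t ≤ 21. So t ∈ [0, 21]: 22 solutions.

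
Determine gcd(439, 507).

gcd(507, 439):
  507 = 1×439 + 68
  439 = 6×68 + 31
  68 = 2×31 + 6
  31 = 5×6 + 1
  6 = 6×1
so gcd(507, 439) = 1.

1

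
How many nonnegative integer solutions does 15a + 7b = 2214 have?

21

gcd(15, 7) = 1.
By Bézout, 15*(1) + 7*(-2) = 1.
One solution: (2, 312).
General: a = 2 + 7t, b = 312 - 15t.
a ≥ 0 ⇒ t ≥ 0; b ≥ 0 ⇒ t ≤ 20. So t ∈ [0, 20]: 21 solutions.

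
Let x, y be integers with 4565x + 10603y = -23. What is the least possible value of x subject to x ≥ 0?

943

gcd(10603, 4565):
  10603 = 2*4565 + 1473
  4565 = 3*1473 + 146
  1473 = 10*146 + 13
  146 = 11*13 + 3
  13 = 4*3 + 1
  3 = 3*1
so gcd(10603, 4565) = 1.
1 divides -23, so solutions exist.
Back-substitute for Bézout coefficients:
  1 = 13 - 4*3
  ... = 4565*(-3268) + 10603*(1407)
Scale by -23/1 = -23: (x₀, y₀) = (75164, -32361).
General solution: x = 75164 + 10603t, y = -32361 - 4565t for integer t.
x ≥ 0: smallest is 75164 mod 10603 = 943 (at t = -7), with y = -406.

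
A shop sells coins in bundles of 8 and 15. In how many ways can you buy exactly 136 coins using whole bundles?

Need nonnegative integers with 8j + 15k = 136.
gcd(8, 15) = 1, and 8·(2) + 15·(-1) = 1.
So (j₀, k₀) = (272, -136); general j = 272 + 15t, k = -136 - 8t.
j ≥ 0 ⇒ t ≥ -18; k ≥ 0 ⇒ t ≤ -17. That's 2 values of t.

2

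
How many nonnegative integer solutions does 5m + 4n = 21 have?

1

gcd(5, 4) = 1.
By Bézout, 5×(1) + 4×(-1) = 1.
One solution: (1, 4).
General: m = 1 + 4t, n = 4 - 5t.
m ≥ 0 ⇒ t ≥ 0; n ≥ 0 ⇒ t ≤ 0. So t ∈ [0, 0]: 1 solution.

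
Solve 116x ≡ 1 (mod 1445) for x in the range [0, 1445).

436

gcd(1445, 116) = 1.
By Bézout, 116·(436) + 1445·(-35) = 1.
So 116·436 ≡ 1 (mod 1445), and 436 mod 1445 = 436.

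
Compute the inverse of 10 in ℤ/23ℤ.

gcd(23, 10):
  23 = 2×10 + 3
  10 = 3×3 + 1
  3 = 3×1
so gcd(23, 10) = 1.
Back-substitute for Bézout coefficients:
  1 = 10 - 3×3
  ... = 10×(7) + 23×(-3)
So 10×7 ≡ 1 (mod 23), and 7 mod 23 = 7.

7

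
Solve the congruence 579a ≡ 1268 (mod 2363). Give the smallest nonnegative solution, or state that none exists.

gcd(2363, 579) = 1  (2363 = 4*579 + 47, 579 = 12*47 + 15, 47 = 3*15 + 2, 15 = 7*2 + 1, 2 = 2*1).
1 divides 1268, so solutions exist.
Back-substituting, 579*(1106) + 2363*(-271) = 1.
So 579*(1106) ≡ 1 (mod 2363); multiply by 1268: a ≡ 1402408 (mod 2363).
Smallest nonnegative: a = 1402408 mod 2363 = 1149.

1149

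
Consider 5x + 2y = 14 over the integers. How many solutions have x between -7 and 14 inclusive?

gcd(5, 2) = 1.
By Bézout, 5*(1) + 2*(-2) = 1.
Particular solution: (0, 7).
General solution: x = 0 + 2t, y = 7 - 5t for integer t.
-7 ≤ 0 + 2t ≤ 14 gives t ∈ [-3, 7], which is 11 values.

11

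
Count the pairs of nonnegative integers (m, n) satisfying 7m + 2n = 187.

13

gcd(7, 2) = 1.
By Bézout, 7·(1) + 2·(-3) = 1.
One solution: (1, 90).
General: m = 1 + 2t, n = 90 - 7t.
m ≥ 0 ⇒ t ≥ 0; n ≥ 0 ⇒ t ≤ 12. So t ∈ [0, 12]: 13 solutions.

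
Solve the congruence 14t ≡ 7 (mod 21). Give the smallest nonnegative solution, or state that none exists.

gcd(21, 14) = 7  (21 = 1×14 + 7, 14 = 2×7).
7 divides 7, so solutions exist.
Back-substituting, 14×(-1) + 21×(1) = 7.
So 14×(-1) ≡ 7 (mod 21); multiply by 1: t ≡ -1 (mod 3).
Smallest nonnegative: t = -1 mod 3 = 2.

2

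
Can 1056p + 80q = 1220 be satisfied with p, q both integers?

gcd(1056, 80) = 16  (1056 = 13·80 + 16, 80 = 5·16).
16 does not divide 1220 (remainder 4), so no integer solutions.

no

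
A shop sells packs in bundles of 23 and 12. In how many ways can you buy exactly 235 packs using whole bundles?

Need nonnegative integers with 23j + 12k = 235.
gcd(23, 12) = 1, and 23·(-1) + 12·(2) = 1.
So (j₀, k₀) = (-235, 470); general j = -235 + 12t, k = 470 - 23t.
j ≥ 0 ⇒ t ≥ 20; k ≥ 0 ⇒ t ≤ 20. That's 1 value of t.

1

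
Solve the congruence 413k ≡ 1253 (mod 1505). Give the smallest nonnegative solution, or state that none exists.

gcd(1505, 413) = 7  (1505 = 3·413 + 266, 413 = 1·266 + 147, 266 = 1·147 + 119, 147 = 1·119 + 28, 119 = 4·28 + 7, 28 = 4·7).
7 divides 1253, so solutions exist.
Back-substituting, 413·(-51) + 1505·(14) = 7.
So 413·(-51) ≡ 7 (mod 1505); multiply by 179: k ≡ -9129 (mod 215).
Smallest nonnegative: k = -9129 mod 215 = 116.

116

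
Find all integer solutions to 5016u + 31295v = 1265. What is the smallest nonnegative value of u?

gcd(31295, 5016) = 11  (31295 = 6×5016 + 1199, 5016 = 4×1199 + 220, 1199 = 5×220 + 99, 220 = 2×99 + 22, 99 = 4×22 + 11, 22 = 2×11).
11 divides 1265, so solutions exist.
Back-substituting, 5016×(-1279) + 31295×(205) = 11.
Scale by 1265/11 = 115: (u₀, v₀) = (-147085, 23575).
General solution: u = -147085 + 2845t, v = 23575 - 456t for integer t.
u ≥ 0: smallest is -147085 mod 2845 = 855 (at t = 52), with v = -137.

855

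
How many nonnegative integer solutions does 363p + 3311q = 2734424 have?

25

gcd(3311, 363):
  3311 = 9×363 + 44
  363 = 8×44 + 11
  44 = 4×11
so gcd(3311, 363) = 11.
Back-substitute for Bézout coefficients:
  11 = 363 - 8×44
  ... = 363×(73) + 3311×(-8)
Scale by 248584: one solution is (18146632, -1988672). Reduce p mod 301: (245, 799).
General: p = 245 + 301t, q = 799 - 33t.
p ≥ 0 ⇒ t ≥ 0; q ≥ 0 ⇒ t ≤ 24. So t ∈ [0, 24]: 25 solutions.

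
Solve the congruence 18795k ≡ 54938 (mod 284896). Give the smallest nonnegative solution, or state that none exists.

82190

gcd(284896, 18795):
  284896 = 15·18795 + 2971
  18795 = 6·2971 + 969
  2971 = 3·969 + 64
  969 = 15·64 + 9
  64 = 7·9 + 1
  9 = 9·1
so gcd(284896, 18795) = 1.
1 divides 54938, so solutions exist.
Back-substitute for Bézout coefficients:
  1 = 64 - 7·9
  ... = 18795·(-31165) + 284896·(2056)
So 18795·(-31165) ≡ 1 (mod 284896); multiply by 54938: k ≡ -1712142770 (mod 284896).
Smallest nonnegative: k = -1712142770 mod 284896 = 82190.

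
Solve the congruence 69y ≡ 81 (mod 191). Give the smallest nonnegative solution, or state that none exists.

gcd(191, 69) = 1.
1 divides 81, so solutions exist.
By Bézout, 69*(36) + 191*(-13) = 1.
So 69*(36) ≡ 1 (mod 191); multiply by 81: y ≡ 2916 (mod 191).
Smallest nonnegative: y = 2916 mod 191 = 51.

51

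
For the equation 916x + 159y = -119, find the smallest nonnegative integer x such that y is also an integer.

91

gcd(916, 159) = 1  (916 = 5×159 + 121, 159 = 1×121 + 38, 121 = 3×38 + 7, 38 = 5×7 + 3, 7 = 2×3 + 1, 3 = 3×1).
1 divides -119, so solutions exist.
Back-substituting, 916×(46) + 159×(-265) = 1.
Scale by -119/1 = -119: (x₀, y₀) = (-5474, 31535).
General solution: x = -5474 + 159t, y = 31535 - 916t for integer t.
x ≥ 0: smallest is -5474 mod 159 = 91 (at t = 35), with y = -525.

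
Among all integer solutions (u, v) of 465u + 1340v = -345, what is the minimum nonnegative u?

103

gcd(1340, 465) = 5  (1340 = 2·465 + 410, 465 = 1·410 + 55, 410 = 7·55 + 25, 55 = 2·25 + 5, 25 = 5·5).
5 divides -345, so solutions exist.
Back-substituting, 465·(49) + 1340·(-17) = 5.
Scale by -345/5 = -69: (u₀, v₀) = (-3381, 1173).
General solution: u = -3381 + 268t, v = 1173 - 93t for integer t.
u ≥ 0: smallest is -3381 mod 268 = 103 (at t = 13), with v = -36.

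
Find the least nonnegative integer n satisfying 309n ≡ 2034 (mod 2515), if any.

gcd(2515, 309) = 1.
1 divides 2034, so solutions exist.
By Bézout, 309*(-936) + 2515*(115) = 1.
So 309*(-936) ≡ 1 (mod 2515); multiply by 2034: n ≡ -1903824 (mod 2515).
Smallest nonnegative: n = -1903824 mod 2515 = 31.

31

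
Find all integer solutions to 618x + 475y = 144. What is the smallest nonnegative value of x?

gcd(618, 475):
  618 = 1·475 + 143
  475 = 3·143 + 46
  143 = 3·46 + 5
  46 = 9·5 + 1
  5 = 5·1
so gcd(618, 475) = 1.
1 divides 144, so solutions exist.
Back-substitute for Bézout coefficients:
  1 = 46 - 9·5
  ... = 618·(-93) + 475·(121)
Scale by 144/1 = 144: (x₀, y₀) = (-13392, 17424).
General solution: x = -13392 + 475t, y = 17424 - 618t for integer t.
x ≥ 0: smallest is -13392 mod 475 = 383 (at t = 29), with y = -498.

383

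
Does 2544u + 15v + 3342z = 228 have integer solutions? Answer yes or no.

gcd(2544, 15) = 3  (2544 = 169·15 + 9, 15 = 1·9 + 6, 9 = 1·6 + 3, 6 = 2·3).
gcd(3, 3342) = 3.
3 divides 228, so integer solutions exist.

yes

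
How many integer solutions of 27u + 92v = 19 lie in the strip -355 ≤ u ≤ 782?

gcd(92, 27) = 1  (92 = 3·27 + 11, 27 = 2·11 + 5, 11 = 2·5 + 1, 5 = 5·1).
Back-substituting, 27·(-17) + 92·(5) = 1.
Scale by 19: particular solution (-323, 95); reduce u mod 92: (45, -13).
General solution: u = 45 + 92t, v = -13 - 27t for integer t.
-355 ≤ 45 + 92t ≤ 782 gives t ∈ [-4, 8], which is 13 values.

13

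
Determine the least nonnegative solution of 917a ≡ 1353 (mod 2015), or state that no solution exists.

1744

gcd(2015, 917) = 1  (2015 = 2·917 + 181, 917 = 5·181 + 12, 181 = 15·12 + 1, 12 = 12·1).
1 divides 1353, so solutions exist.
Back-substituting, 917·(-167) + 2015·(76) = 1.
So 917·(-167) ≡ 1 (mod 2015); multiply by 1353: a ≡ -225951 (mod 2015).
Smallest nonnegative: a = -225951 mod 2015 = 1744.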